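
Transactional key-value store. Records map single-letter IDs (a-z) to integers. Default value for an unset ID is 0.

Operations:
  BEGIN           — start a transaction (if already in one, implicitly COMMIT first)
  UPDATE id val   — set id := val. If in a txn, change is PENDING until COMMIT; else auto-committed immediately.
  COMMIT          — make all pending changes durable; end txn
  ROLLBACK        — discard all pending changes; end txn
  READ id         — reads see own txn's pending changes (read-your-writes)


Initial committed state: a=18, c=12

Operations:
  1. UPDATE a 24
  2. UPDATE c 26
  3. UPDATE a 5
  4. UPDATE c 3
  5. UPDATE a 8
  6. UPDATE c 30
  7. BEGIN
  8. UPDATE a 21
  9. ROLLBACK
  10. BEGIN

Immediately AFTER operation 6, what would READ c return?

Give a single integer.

Answer: 30

Derivation:
Initial committed: {a=18, c=12}
Op 1: UPDATE a=24 (auto-commit; committed a=24)
Op 2: UPDATE c=26 (auto-commit; committed c=26)
Op 3: UPDATE a=5 (auto-commit; committed a=5)
Op 4: UPDATE c=3 (auto-commit; committed c=3)
Op 5: UPDATE a=8 (auto-commit; committed a=8)
Op 6: UPDATE c=30 (auto-commit; committed c=30)
After op 6: visible(c) = 30 (pending={}, committed={a=8, c=30})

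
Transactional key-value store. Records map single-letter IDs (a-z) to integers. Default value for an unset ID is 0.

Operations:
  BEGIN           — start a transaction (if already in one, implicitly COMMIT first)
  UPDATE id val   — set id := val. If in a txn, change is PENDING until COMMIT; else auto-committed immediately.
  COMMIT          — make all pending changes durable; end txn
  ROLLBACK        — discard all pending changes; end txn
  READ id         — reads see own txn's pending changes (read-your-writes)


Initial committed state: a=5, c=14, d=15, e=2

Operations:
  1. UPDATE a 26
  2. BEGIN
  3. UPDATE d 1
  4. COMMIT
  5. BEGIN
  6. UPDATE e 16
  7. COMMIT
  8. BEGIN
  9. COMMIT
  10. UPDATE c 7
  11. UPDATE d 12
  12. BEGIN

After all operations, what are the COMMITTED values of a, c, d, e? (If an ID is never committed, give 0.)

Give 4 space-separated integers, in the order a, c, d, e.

Answer: 26 7 12 16

Derivation:
Initial committed: {a=5, c=14, d=15, e=2}
Op 1: UPDATE a=26 (auto-commit; committed a=26)
Op 2: BEGIN: in_txn=True, pending={}
Op 3: UPDATE d=1 (pending; pending now {d=1})
Op 4: COMMIT: merged ['d'] into committed; committed now {a=26, c=14, d=1, e=2}
Op 5: BEGIN: in_txn=True, pending={}
Op 6: UPDATE e=16 (pending; pending now {e=16})
Op 7: COMMIT: merged ['e'] into committed; committed now {a=26, c=14, d=1, e=16}
Op 8: BEGIN: in_txn=True, pending={}
Op 9: COMMIT: merged [] into committed; committed now {a=26, c=14, d=1, e=16}
Op 10: UPDATE c=7 (auto-commit; committed c=7)
Op 11: UPDATE d=12 (auto-commit; committed d=12)
Op 12: BEGIN: in_txn=True, pending={}
Final committed: {a=26, c=7, d=12, e=16}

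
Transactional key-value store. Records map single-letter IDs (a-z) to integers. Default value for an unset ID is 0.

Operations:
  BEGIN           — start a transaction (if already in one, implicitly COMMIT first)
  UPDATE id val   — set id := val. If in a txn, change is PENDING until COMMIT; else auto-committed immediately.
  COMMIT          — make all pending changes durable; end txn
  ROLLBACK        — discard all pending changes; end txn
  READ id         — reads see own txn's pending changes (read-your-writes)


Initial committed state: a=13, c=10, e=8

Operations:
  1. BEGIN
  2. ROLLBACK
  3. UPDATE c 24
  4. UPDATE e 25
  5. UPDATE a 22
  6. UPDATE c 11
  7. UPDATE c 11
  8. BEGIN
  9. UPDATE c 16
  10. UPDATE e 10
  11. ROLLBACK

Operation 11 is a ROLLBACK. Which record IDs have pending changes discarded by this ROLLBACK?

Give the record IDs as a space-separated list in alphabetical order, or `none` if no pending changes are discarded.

Answer: c e

Derivation:
Initial committed: {a=13, c=10, e=8}
Op 1: BEGIN: in_txn=True, pending={}
Op 2: ROLLBACK: discarded pending []; in_txn=False
Op 3: UPDATE c=24 (auto-commit; committed c=24)
Op 4: UPDATE e=25 (auto-commit; committed e=25)
Op 5: UPDATE a=22 (auto-commit; committed a=22)
Op 6: UPDATE c=11 (auto-commit; committed c=11)
Op 7: UPDATE c=11 (auto-commit; committed c=11)
Op 8: BEGIN: in_txn=True, pending={}
Op 9: UPDATE c=16 (pending; pending now {c=16})
Op 10: UPDATE e=10 (pending; pending now {c=16, e=10})
Op 11: ROLLBACK: discarded pending ['c', 'e']; in_txn=False
ROLLBACK at op 11 discards: ['c', 'e']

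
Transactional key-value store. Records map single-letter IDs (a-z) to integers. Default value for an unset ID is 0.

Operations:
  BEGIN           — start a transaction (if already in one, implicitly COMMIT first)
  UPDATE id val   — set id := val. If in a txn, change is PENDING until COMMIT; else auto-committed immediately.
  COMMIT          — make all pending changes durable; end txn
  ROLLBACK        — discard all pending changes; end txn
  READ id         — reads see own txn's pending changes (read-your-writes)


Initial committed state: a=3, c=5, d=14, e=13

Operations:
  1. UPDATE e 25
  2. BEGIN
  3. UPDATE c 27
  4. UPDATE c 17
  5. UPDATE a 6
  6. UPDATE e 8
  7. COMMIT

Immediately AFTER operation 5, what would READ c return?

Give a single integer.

Initial committed: {a=3, c=5, d=14, e=13}
Op 1: UPDATE e=25 (auto-commit; committed e=25)
Op 2: BEGIN: in_txn=True, pending={}
Op 3: UPDATE c=27 (pending; pending now {c=27})
Op 4: UPDATE c=17 (pending; pending now {c=17})
Op 5: UPDATE a=6 (pending; pending now {a=6, c=17})
After op 5: visible(c) = 17 (pending={a=6, c=17}, committed={a=3, c=5, d=14, e=25})

Answer: 17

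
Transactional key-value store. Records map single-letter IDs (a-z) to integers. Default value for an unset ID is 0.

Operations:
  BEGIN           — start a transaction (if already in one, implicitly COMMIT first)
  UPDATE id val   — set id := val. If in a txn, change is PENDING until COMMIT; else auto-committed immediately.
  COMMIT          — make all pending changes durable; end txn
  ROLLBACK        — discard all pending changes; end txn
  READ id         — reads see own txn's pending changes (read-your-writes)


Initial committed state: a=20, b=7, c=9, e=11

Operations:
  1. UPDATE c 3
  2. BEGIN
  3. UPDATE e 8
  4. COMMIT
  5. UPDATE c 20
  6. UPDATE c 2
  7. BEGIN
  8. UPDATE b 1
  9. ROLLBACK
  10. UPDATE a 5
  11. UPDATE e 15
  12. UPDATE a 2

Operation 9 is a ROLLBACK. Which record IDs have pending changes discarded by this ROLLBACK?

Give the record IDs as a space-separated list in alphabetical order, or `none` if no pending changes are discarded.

Initial committed: {a=20, b=7, c=9, e=11}
Op 1: UPDATE c=3 (auto-commit; committed c=3)
Op 2: BEGIN: in_txn=True, pending={}
Op 3: UPDATE e=8 (pending; pending now {e=8})
Op 4: COMMIT: merged ['e'] into committed; committed now {a=20, b=7, c=3, e=8}
Op 5: UPDATE c=20 (auto-commit; committed c=20)
Op 6: UPDATE c=2 (auto-commit; committed c=2)
Op 7: BEGIN: in_txn=True, pending={}
Op 8: UPDATE b=1 (pending; pending now {b=1})
Op 9: ROLLBACK: discarded pending ['b']; in_txn=False
Op 10: UPDATE a=5 (auto-commit; committed a=5)
Op 11: UPDATE e=15 (auto-commit; committed e=15)
Op 12: UPDATE a=2 (auto-commit; committed a=2)
ROLLBACK at op 9 discards: ['b']

Answer: b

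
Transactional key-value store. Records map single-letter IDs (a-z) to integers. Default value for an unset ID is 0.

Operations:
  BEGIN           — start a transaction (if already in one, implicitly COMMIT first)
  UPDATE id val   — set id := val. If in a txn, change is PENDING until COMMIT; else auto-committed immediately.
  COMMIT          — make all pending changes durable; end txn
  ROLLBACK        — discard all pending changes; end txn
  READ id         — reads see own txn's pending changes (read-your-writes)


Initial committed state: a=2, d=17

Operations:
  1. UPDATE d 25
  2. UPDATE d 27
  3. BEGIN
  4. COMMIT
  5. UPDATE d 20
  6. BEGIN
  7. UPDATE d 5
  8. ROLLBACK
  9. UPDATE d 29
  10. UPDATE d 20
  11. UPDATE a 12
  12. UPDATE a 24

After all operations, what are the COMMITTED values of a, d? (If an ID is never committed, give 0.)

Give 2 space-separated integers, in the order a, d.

Initial committed: {a=2, d=17}
Op 1: UPDATE d=25 (auto-commit; committed d=25)
Op 2: UPDATE d=27 (auto-commit; committed d=27)
Op 3: BEGIN: in_txn=True, pending={}
Op 4: COMMIT: merged [] into committed; committed now {a=2, d=27}
Op 5: UPDATE d=20 (auto-commit; committed d=20)
Op 6: BEGIN: in_txn=True, pending={}
Op 7: UPDATE d=5 (pending; pending now {d=5})
Op 8: ROLLBACK: discarded pending ['d']; in_txn=False
Op 9: UPDATE d=29 (auto-commit; committed d=29)
Op 10: UPDATE d=20 (auto-commit; committed d=20)
Op 11: UPDATE a=12 (auto-commit; committed a=12)
Op 12: UPDATE a=24 (auto-commit; committed a=24)
Final committed: {a=24, d=20}

Answer: 24 20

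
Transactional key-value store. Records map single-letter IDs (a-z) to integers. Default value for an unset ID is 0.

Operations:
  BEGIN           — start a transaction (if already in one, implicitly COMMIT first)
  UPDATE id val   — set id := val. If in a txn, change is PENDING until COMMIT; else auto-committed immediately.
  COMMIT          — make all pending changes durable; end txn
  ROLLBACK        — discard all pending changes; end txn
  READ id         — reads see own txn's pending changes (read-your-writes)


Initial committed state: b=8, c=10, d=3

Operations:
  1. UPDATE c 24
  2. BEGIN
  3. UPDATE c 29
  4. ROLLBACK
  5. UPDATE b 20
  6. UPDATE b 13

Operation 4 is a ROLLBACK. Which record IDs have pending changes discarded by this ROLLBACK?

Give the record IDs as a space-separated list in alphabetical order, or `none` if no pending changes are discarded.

Answer: c

Derivation:
Initial committed: {b=8, c=10, d=3}
Op 1: UPDATE c=24 (auto-commit; committed c=24)
Op 2: BEGIN: in_txn=True, pending={}
Op 3: UPDATE c=29 (pending; pending now {c=29})
Op 4: ROLLBACK: discarded pending ['c']; in_txn=False
Op 5: UPDATE b=20 (auto-commit; committed b=20)
Op 6: UPDATE b=13 (auto-commit; committed b=13)
ROLLBACK at op 4 discards: ['c']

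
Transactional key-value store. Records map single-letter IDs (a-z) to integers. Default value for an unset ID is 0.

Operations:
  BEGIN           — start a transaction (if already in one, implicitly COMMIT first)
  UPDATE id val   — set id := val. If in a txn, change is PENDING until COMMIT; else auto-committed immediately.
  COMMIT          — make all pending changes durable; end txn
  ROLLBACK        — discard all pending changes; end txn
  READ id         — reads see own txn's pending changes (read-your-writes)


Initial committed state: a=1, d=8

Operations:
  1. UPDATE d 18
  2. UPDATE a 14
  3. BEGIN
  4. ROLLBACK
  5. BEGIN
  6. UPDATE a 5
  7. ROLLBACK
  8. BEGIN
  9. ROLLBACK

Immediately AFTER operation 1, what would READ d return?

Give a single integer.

Answer: 18

Derivation:
Initial committed: {a=1, d=8}
Op 1: UPDATE d=18 (auto-commit; committed d=18)
After op 1: visible(d) = 18 (pending={}, committed={a=1, d=18})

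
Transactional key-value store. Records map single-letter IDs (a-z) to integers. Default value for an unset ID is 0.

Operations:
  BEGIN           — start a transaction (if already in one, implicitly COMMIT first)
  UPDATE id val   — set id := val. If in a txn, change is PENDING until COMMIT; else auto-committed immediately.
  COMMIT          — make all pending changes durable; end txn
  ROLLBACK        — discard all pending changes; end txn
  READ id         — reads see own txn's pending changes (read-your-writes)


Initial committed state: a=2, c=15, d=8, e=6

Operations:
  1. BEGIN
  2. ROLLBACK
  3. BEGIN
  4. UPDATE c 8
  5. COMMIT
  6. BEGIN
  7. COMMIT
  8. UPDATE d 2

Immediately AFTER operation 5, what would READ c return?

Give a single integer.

Initial committed: {a=2, c=15, d=8, e=6}
Op 1: BEGIN: in_txn=True, pending={}
Op 2: ROLLBACK: discarded pending []; in_txn=False
Op 3: BEGIN: in_txn=True, pending={}
Op 4: UPDATE c=8 (pending; pending now {c=8})
Op 5: COMMIT: merged ['c'] into committed; committed now {a=2, c=8, d=8, e=6}
After op 5: visible(c) = 8 (pending={}, committed={a=2, c=8, d=8, e=6})

Answer: 8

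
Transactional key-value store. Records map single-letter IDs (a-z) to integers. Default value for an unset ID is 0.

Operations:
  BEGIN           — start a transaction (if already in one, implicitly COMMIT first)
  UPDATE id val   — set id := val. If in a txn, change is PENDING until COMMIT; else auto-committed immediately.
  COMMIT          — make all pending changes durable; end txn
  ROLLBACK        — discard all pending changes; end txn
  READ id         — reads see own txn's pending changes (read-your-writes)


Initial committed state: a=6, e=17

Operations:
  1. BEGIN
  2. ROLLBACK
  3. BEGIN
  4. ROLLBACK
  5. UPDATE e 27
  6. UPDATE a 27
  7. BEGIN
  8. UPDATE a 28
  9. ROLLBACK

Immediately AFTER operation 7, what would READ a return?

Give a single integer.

Initial committed: {a=6, e=17}
Op 1: BEGIN: in_txn=True, pending={}
Op 2: ROLLBACK: discarded pending []; in_txn=False
Op 3: BEGIN: in_txn=True, pending={}
Op 4: ROLLBACK: discarded pending []; in_txn=False
Op 5: UPDATE e=27 (auto-commit; committed e=27)
Op 6: UPDATE a=27 (auto-commit; committed a=27)
Op 7: BEGIN: in_txn=True, pending={}
After op 7: visible(a) = 27 (pending={}, committed={a=27, e=27})

Answer: 27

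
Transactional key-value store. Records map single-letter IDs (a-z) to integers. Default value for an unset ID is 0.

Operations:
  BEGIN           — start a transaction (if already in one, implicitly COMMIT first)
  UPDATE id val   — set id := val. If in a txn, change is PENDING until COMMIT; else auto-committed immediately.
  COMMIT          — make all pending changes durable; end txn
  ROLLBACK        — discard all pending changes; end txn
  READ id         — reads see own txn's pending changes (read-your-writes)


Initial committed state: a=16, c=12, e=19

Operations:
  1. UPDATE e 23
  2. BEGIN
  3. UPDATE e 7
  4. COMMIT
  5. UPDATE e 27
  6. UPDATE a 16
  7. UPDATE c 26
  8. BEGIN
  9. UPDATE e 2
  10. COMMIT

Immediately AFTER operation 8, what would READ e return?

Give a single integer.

Answer: 27

Derivation:
Initial committed: {a=16, c=12, e=19}
Op 1: UPDATE e=23 (auto-commit; committed e=23)
Op 2: BEGIN: in_txn=True, pending={}
Op 3: UPDATE e=7 (pending; pending now {e=7})
Op 4: COMMIT: merged ['e'] into committed; committed now {a=16, c=12, e=7}
Op 5: UPDATE e=27 (auto-commit; committed e=27)
Op 6: UPDATE a=16 (auto-commit; committed a=16)
Op 7: UPDATE c=26 (auto-commit; committed c=26)
Op 8: BEGIN: in_txn=True, pending={}
After op 8: visible(e) = 27 (pending={}, committed={a=16, c=26, e=27})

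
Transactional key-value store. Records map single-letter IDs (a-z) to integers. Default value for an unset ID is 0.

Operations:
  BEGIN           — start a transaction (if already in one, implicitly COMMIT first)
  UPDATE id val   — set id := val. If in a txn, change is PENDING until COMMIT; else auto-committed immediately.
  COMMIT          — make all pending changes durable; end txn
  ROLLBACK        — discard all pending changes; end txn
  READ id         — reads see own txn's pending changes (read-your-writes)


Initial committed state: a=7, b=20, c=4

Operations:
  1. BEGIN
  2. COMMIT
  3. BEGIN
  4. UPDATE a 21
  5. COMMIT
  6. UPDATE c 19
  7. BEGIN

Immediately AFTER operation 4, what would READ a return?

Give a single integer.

Answer: 21

Derivation:
Initial committed: {a=7, b=20, c=4}
Op 1: BEGIN: in_txn=True, pending={}
Op 2: COMMIT: merged [] into committed; committed now {a=7, b=20, c=4}
Op 3: BEGIN: in_txn=True, pending={}
Op 4: UPDATE a=21 (pending; pending now {a=21})
After op 4: visible(a) = 21 (pending={a=21}, committed={a=7, b=20, c=4})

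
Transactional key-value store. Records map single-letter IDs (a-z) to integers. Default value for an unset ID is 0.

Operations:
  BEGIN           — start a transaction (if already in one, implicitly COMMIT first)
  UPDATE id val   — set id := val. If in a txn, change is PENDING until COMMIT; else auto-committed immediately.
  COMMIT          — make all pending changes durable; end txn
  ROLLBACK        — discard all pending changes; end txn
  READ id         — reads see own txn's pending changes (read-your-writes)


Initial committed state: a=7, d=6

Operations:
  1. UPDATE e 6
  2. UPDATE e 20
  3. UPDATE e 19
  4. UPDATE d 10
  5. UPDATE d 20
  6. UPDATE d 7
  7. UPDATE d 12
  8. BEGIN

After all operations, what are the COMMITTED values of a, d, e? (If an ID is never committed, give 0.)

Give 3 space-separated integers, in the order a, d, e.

Answer: 7 12 19

Derivation:
Initial committed: {a=7, d=6}
Op 1: UPDATE e=6 (auto-commit; committed e=6)
Op 2: UPDATE e=20 (auto-commit; committed e=20)
Op 3: UPDATE e=19 (auto-commit; committed e=19)
Op 4: UPDATE d=10 (auto-commit; committed d=10)
Op 5: UPDATE d=20 (auto-commit; committed d=20)
Op 6: UPDATE d=7 (auto-commit; committed d=7)
Op 7: UPDATE d=12 (auto-commit; committed d=12)
Op 8: BEGIN: in_txn=True, pending={}
Final committed: {a=7, d=12, e=19}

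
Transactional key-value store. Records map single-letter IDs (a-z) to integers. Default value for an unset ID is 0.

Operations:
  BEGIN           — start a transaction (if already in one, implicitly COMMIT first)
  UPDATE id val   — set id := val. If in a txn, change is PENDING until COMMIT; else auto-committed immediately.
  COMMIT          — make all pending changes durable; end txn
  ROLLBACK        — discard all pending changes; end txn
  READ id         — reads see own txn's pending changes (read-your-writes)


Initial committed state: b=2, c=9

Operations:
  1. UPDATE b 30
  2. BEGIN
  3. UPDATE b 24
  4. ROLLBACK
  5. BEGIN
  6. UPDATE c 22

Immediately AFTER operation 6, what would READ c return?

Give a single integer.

Answer: 22

Derivation:
Initial committed: {b=2, c=9}
Op 1: UPDATE b=30 (auto-commit; committed b=30)
Op 2: BEGIN: in_txn=True, pending={}
Op 3: UPDATE b=24 (pending; pending now {b=24})
Op 4: ROLLBACK: discarded pending ['b']; in_txn=False
Op 5: BEGIN: in_txn=True, pending={}
Op 6: UPDATE c=22 (pending; pending now {c=22})
After op 6: visible(c) = 22 (pending={c=22}, committed={b=30, c=9})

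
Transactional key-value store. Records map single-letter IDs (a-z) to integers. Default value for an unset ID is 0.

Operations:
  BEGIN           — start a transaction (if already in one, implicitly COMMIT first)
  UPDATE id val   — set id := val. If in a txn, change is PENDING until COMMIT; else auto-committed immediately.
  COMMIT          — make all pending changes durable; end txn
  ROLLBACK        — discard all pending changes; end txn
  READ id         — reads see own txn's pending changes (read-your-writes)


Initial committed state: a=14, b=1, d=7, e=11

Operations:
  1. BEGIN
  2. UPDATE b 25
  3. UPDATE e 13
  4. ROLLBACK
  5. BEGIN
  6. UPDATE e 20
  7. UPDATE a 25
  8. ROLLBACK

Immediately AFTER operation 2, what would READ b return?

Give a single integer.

Initial committed: {a=14, b=1, d=7, e=11}
Op 1: BEGIN: in_txn=True, pending={}
Op 2: UPDATE b=25 (pending; pending now {b=25})
After op 2: visible(b) = 25 (pending={b=25}, committed={a=14, b=1, d=7, e=11})

Answer: 25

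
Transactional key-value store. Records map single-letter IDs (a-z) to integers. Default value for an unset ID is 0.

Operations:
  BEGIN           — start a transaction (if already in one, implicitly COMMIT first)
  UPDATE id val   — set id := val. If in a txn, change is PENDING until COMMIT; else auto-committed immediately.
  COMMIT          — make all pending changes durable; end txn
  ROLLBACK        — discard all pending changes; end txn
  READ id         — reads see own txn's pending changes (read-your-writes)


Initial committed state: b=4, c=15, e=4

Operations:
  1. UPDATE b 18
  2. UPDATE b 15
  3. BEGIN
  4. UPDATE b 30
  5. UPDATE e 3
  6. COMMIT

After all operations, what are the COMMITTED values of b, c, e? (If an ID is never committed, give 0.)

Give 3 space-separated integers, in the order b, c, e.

Initial committed: {b=4, c=15, e=4}
Op 1: UPDATE b=18 (auto-commit; committed b=18)
Op 2: UPDATE b=15 (auto-commit; committed b=15)
Op 3: BEGIN: in_txn=True, pending={}
Op 4: UPDATE b=30 (pending; pending now {b=30})
Op 5: UPDATE e=3 (pending; pending now {b=30, e=3})
Op 6: COMMIT: merged ['b', 'e'] into committed; committed now {b=30, c=15, e=3}
Final committed: {b=30, c=15, e=3}

Answer: 30 15 3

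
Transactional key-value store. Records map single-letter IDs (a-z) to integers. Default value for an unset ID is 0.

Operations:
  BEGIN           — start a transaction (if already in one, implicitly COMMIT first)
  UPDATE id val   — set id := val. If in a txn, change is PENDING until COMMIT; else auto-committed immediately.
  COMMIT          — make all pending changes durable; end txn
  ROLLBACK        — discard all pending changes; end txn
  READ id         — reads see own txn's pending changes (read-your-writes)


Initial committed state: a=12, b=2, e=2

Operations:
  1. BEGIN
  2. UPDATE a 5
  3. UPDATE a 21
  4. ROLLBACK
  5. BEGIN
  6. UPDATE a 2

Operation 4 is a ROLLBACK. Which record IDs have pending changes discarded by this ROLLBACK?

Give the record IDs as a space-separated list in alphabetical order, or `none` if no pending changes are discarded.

Initial committed: {a=12, b=2, e=2}
Op 1: BEGIN: in_txn=True, pending={}
Op 2: UPDATE a=5 (pending; pending now {a=5})
Op 3: UPDATE a=21 (pending; pending now {a=21})
Op 4: ROLLBACK: discarded pending ['a']; in_txn=False
Op 5: BEGIN: in_txn=True, pending={}
Op 6: UPDATE a=2 (pending; pending now {a=2})
ROLLBACK at op 4 discards: ['a']

Answer: a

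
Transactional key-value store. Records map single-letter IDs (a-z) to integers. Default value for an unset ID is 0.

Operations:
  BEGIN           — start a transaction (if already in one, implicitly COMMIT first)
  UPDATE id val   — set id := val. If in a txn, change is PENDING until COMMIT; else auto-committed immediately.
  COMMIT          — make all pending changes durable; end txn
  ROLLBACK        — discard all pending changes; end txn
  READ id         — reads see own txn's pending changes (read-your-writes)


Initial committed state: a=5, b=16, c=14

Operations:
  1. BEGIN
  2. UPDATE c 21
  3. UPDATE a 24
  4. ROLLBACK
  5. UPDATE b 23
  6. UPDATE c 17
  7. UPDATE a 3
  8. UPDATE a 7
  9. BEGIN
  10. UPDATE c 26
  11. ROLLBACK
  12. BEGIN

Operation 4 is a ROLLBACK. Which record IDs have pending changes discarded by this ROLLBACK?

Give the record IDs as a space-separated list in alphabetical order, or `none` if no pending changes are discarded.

Answer: a c

Derivation:
Initial committed: {a=5, b=16, c=14}
Op 1: BEGIN: in_txn=True, pending={}
Op 2: UPDATE c=21 (pending; pending now {c=21})
Op 3: UPDATE a=24 (pending; pending now {a=24, c=21})
Op 4: ROLLBACK: discarded pending ['a', 'c']; in_txn=False
Op 5: UPDATE b=23 (auto-commit; committed b=23)
Op 6: UPDATE c=17 (auto-commit; committed c=17)
Op 7: UPDATE a=3 (auto-commit; committed a=3)
Op 8: UPDATE a=7 (auto-commit; committed a=7)
Op 9: BEGIN: in_txn=True, pending={}
Op 10: UPDATE c=26 (pending; pending now {c=26})
Op 11: ROLLBACK: discarded pending ['c']; in_txn=False
Op 12: BEGIN: in_txn=True, pending={}
ROLLBACK at op 4 discards: ['a', 'c']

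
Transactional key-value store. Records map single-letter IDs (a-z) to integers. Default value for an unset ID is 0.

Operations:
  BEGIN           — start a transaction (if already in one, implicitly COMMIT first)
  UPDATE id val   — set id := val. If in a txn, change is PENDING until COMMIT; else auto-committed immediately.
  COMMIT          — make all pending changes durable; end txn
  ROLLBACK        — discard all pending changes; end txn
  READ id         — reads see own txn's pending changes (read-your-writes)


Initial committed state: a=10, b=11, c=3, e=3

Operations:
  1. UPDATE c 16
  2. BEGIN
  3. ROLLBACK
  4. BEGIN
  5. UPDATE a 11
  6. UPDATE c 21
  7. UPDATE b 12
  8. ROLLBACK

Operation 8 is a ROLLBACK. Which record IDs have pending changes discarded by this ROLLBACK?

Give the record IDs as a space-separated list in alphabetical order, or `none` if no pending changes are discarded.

Answer: a b c

Derivation:
Initial committed: {a=10, b=11, c=3, e=3}
Op 1: UPDATE c=16 (auto-commit; committed c=16)
Op 2: BEGIN: in_txn=True, pending={}
Op 3: ROLLBACK: discarded pending []; in_txn=False
Op 4: BEGIN: in_txn=True, pending={}
Op 5: UPDATE a=11 (pending; pending now {a=11})
Op 6: UPDATE c=21 (pending; pending now {a=11, c=21})
Op 7: UPDATE b=12 (pending; pending now {a=11, b=12, c=21})
Op 8: ROLLBACK: discarded pending ['a', 'b', 'c']; in_txn=False
ROLLBACK at op 8 discards: ['a', 'b', 'c']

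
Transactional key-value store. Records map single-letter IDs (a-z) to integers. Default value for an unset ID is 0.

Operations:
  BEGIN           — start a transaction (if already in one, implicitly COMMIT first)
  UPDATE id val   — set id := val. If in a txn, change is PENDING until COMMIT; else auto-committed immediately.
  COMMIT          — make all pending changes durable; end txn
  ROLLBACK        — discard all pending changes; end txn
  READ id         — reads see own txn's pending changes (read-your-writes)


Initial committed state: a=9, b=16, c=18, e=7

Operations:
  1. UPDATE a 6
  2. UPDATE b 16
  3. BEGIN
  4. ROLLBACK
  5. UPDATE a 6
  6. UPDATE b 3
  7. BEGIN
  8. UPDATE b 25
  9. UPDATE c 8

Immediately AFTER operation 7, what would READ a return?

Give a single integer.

Initial committed: {a=9, b=16, c=18, e=7}
Op 1: UPDATE a=6 (auto-commit; committed a=6)
Op 2: UPDATE b=16 (auto-commit; committed b=16)
Op 3: BEGIN: in_txn=True, pending={}
Op 4: ROLLBACK: discarded pending []; in_txn=False
Op 5: UPDATE a=6 (auto-commit; committed a=6)
Op 6: UPDATE b=3 (auto-commit; committed b=3)
Op 7: BEGIN: in_txn=True, pending={}
After op 7: visible(a) = 6 (pending={}, committed={a=6, b=3, c=18, e=7})

Answer: 6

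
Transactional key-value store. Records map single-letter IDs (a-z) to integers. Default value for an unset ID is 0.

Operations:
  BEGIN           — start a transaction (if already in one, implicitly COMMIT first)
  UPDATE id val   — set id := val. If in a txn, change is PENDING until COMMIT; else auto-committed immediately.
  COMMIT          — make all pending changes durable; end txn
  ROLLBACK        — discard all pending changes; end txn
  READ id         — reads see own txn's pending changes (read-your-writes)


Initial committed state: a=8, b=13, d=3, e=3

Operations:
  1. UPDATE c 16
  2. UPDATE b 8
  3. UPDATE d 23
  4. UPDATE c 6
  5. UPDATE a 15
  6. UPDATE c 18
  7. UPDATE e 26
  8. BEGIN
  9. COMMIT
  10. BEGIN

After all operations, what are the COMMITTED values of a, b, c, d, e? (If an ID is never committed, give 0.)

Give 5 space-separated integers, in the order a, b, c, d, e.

Answer: 15 8 18 23 26

Derivation:
Initial committed: {a=8, b=13, d=3, e=3}
Op 1: UPDATE c=16 (auto-commit; committed c=16)
Op 2: UPDATE b=8 (auto-commit; committed b=8)
Op 3: UPDATE d=23 (auto-commit; committed d=23)
Op 4: UPDATE c=6 (auto-commit; committed c=6)
Op 5: UPDATE a=15 (auto-commit; committed a=15)
Op 6: UPDATE c=18 (auto-commit; committed c=18)
Op 7: UPDATE e=26 (auto-commit; committed e=26)
Op 8: BEGIN: in_txn=True, pending={}
Op 9: COMMIT: merged [] into committed; committed now {a=15, b=8, c=18, d=23, e=26}
Op 10: BEGIN: in_txn=True, pending={}
Final committed: {a=15, b=8, c=18, d=23, e=26}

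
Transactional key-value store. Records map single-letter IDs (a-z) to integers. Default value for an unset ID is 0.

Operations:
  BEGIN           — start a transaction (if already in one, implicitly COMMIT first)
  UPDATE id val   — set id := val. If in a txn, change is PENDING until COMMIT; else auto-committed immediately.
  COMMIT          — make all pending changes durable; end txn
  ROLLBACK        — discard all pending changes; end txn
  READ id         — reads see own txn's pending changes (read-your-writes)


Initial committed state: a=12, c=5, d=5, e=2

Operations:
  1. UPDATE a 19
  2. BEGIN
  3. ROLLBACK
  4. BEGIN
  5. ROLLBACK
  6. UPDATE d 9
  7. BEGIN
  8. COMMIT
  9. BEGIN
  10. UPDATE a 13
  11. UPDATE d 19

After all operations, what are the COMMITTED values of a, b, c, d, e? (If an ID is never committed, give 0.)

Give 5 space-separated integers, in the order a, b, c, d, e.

Answer: 19 0 5 9 2

Derivation:
Initial committed: {a=12, c=5, d=5, e=2}
Op 1: UPDATE a=19 (auto-commit; committed a=19)
Op 2: BEGIN: in_txn=True, pending={}
Op 3: ROLLBACK: discarded pending []; in_txn=False
Op 4: BEGIN: in_txn=True, pending={}
Op 5: ROLLBACK: discarded pending []; in_txn=False
Op 6: UPDATE d=9 (auto-commit; committed d=9)
Op 7: BEGIN: in_txn=True, pending={}
Op 8: COMMIT: merged [] into committed; committed now {a=19, c=5, d=9, e=2}
Op 9: BEGIN: in_txn=True, pending={}
Op 10: UPDATE a=13 (pending; pending now {a=13})
Op 11: UPDATE d=19 (pending; pending now {a=13, d=19})
Final committed: {a=19, c=5, d=9, e=2}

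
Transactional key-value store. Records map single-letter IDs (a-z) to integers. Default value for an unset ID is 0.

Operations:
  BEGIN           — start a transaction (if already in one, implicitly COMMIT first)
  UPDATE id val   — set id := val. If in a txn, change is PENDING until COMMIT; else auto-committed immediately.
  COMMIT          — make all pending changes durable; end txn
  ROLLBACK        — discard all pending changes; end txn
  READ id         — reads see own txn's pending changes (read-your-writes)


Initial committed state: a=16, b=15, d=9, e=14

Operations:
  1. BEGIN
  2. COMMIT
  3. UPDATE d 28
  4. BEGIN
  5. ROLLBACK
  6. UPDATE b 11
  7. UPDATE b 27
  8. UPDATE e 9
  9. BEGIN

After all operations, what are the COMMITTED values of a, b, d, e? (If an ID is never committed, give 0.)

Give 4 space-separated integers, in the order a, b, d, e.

Answer: 16 27 28 9

Derivation:
Initial committed: {a=16, b=15, d=9, e=14}
Op 1: BEGIN: in_txn=True, pending={}
Op 2: COMMIT: merged [] into committed; committed now {a=16, b=15, d=9, e=14}
Op 3: UPDATE d=28 (auto-commit; committed d=28)
Op 4: BEGIN: in_txn=True, pending={}
Op 5: ROLLBACK: discarded pending []; in_txn=False
Op 6: UPDATE b=11 (auto-commit; committed b=11)
Op 7: UPDATE b=27 (auto-commit; committed b=27)
Op 8: UPDATE e=9 (auto-commit; committed e=9)
Op 9: BEGIN: in_txn=True, pending={}
Final committed: {a=16, b=27, d=28, e=9}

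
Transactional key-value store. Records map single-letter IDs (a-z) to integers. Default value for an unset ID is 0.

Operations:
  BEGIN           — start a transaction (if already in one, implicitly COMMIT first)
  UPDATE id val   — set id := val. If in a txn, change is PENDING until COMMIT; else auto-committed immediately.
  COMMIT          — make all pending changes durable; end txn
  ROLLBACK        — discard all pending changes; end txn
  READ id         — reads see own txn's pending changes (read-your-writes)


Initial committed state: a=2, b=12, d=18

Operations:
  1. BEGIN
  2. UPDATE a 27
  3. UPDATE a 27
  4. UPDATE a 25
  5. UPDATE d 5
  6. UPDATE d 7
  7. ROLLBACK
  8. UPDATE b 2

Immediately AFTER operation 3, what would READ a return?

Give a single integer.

Initial committed: {a=2, b=12, d=18}
Op 1: BEGIN: in_txn=True, pending={}
Op 2: UPDATE a=27 (pending; pending now {a=27})
Op 3: UPDATE a=27 (pending; pending now {a=27})
After op 3: visible(a) = 27 (pending={a=27}, committed={a=2, b=12, d=18})

Answer: 27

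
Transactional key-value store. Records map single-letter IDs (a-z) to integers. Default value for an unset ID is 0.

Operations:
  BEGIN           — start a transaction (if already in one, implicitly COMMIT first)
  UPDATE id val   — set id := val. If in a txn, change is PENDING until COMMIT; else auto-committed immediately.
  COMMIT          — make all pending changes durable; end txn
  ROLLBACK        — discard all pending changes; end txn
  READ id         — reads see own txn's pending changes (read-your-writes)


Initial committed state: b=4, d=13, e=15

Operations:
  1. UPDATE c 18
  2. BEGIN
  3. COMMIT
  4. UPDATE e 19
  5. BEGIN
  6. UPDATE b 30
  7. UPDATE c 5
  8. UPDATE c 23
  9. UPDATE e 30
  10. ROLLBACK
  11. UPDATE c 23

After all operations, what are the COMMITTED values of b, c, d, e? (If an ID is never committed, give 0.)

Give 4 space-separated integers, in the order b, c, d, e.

Answer: 4 23 13 19

Derivation:
Initial committed: {b=4, d=13, e=15}
Op 1: UPDATE c=18 (auto-commit; committed c=18)
Op 2: BEGIN: in_txn=True, pending={}
Op 3: COMMIT: merged [] into committed; committed now {b=4, c=18, d=13, e=15}
Op 4: UPDATE e=19 (auto-commit; committed e=19)
Op 5: BEGIN: in_txn=True, pending={}
Op 6: UPDATE b=30 (pending; pending now {b=30})
Op 7: UPDATE c=5 (pending; pending now {b=30, c=5})
Op 8: UPDATE c=23 (pending; pending now {b=30, c=23})
Op 9: UPDATE e=30 (pending; pending now {b=30, c=23, e=30})
Op 10: ROLLBACK: discarded pending ['b', 'c', 'e']; in_txn=False
Op 11: UPDATE c=23 (auto-commit; committed c=23)
Final committed: {b=4, c=23, d=13, e=19}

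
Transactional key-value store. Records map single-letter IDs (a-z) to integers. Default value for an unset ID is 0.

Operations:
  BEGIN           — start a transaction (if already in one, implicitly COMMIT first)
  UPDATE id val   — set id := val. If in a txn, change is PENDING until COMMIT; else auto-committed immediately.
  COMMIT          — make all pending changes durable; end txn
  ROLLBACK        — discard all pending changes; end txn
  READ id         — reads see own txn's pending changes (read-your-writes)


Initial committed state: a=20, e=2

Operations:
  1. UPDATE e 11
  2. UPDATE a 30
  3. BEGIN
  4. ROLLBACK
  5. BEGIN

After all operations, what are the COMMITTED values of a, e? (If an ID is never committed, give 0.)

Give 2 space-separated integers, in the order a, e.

Answer: 30 11

Derivation:
Initial committed: {a=20, e=2}
Op 1: UPDATE e=11 (auto-commit; committed e=11)
Op 2: UPDATE a=30 (auto-commit; committed a=30)
Op 3: BEGIN: in_txn=True, pending={}
Op 4: ROLLBACK: discarded pending []; in_txn=False
Op 5: BEGIN: in_txn=True, pending={}
Final committed: {a=30, e=11}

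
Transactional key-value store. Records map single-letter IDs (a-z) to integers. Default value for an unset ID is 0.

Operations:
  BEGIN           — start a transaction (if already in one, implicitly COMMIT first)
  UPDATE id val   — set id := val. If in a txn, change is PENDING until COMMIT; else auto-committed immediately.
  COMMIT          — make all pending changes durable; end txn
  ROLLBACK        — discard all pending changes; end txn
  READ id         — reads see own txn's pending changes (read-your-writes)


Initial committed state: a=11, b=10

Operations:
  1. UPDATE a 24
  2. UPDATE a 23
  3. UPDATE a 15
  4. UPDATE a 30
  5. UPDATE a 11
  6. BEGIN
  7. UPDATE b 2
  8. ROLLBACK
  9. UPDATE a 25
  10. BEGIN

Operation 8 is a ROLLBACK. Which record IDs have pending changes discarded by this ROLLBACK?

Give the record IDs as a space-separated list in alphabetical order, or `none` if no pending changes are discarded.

Answer: b

Derivation:
Initial committed: {a=11, b=10}
Op 1: UPDATE a=24 (auto-commit; committed a=24)
Op 2: UPDATE a=23 (auto-commit; committed a=23)
Op 3: UPDATE a=15 (auto-commit; committed a=15)
Op 4: UPDATE a=30 (auto-commit; committed a=30)
Op 5: UPDATE a=11 (auto-commit; committed a=11)
Op 6: BEGIN: in_txn=True, pending={}
Op 7: UPDATE b=2 (pending; pending now {b=2})
Op 8: ROLLBACK: discarded pending ['b']; in_txn=False
Op 9: UPDATE a=25 (auto-commit; committed a=25)
Op 10: BEGIN: in_txn=True, pending={}
ROLLBACK at op 8 discards: ['b']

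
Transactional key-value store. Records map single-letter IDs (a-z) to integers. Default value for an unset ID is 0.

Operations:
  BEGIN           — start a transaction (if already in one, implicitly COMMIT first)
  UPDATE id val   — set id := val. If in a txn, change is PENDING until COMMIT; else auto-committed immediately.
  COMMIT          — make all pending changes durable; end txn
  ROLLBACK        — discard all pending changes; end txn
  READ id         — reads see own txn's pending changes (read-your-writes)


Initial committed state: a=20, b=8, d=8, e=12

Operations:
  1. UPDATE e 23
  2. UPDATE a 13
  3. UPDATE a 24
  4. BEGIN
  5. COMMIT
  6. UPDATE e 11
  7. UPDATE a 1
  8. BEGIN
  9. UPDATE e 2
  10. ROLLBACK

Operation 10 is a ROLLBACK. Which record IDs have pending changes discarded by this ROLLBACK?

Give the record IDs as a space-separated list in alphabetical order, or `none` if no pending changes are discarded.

Initial committed: {a=20, b=8, d=8, e=12}
Op 1: UPDATE e=23 (auto-commit; committed e=23)
Op 2: UPDATE a=13 (auto-commit; committed a=13)
Op 3: UPDATE a=24 (auto-commit; committed a=24)
Op 4: BEGIN: in_txn=True, pending={}
Op 5: COMMIT: merged [] into committed; committed now {a=24, b=8, d=8, e=23}
Op 6: UPDATE e=11 (auto-commit; committed e=11)
Op 7: UPDATE a=1 (auto-commit; committed a=1)
Op 8: BEGIN: in_txn=True, pending={}
Op 9: UPDATE e=2 (pending; pending now {e=2})
Op 10: ROLLBACK: discarded pending ['e']; in_txn=False
ROLLBACK at op 10 discards: ['e']

Answer: e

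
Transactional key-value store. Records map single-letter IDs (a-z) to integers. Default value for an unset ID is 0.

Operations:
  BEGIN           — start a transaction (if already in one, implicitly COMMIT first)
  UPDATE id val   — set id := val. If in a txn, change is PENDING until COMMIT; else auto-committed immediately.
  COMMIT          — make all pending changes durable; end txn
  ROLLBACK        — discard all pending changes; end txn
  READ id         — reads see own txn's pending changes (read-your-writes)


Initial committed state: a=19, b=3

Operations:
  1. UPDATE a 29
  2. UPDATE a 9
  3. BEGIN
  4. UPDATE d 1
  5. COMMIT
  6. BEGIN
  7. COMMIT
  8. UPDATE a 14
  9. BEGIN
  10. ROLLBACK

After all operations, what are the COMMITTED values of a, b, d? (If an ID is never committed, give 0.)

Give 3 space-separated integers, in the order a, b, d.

Initial committed: {a=19, b=3}
Op 1: UPDATE a=29 (auto-commit; committed a=29)
Op 2: UPDATE a=9 (auto-commit; committed a=9)
Op 3: BEGIN: in_txn=True, pending={}
Op 4: UPDATE d=1 (pending; pending now {d=1})
Op 5: COMMIT: merged ['d'] into committed; committed now {a=9, b=3, d=1}
Op 6: BEGIN: in_txn=True, pending={}
Op 7: COMMIT: merged [] into committed; committed now {a=9, b=3, d=1}
Op 8: UPDATE a=14 (auto-commit; committed a=14)
Op 9: BEGIN: in_txn=True, pending={}
Op 10: ROLLBACK: discarded pending []; in_txn=False
Final committed: {a=14, b=3, d=1}

Answer: 14 3 1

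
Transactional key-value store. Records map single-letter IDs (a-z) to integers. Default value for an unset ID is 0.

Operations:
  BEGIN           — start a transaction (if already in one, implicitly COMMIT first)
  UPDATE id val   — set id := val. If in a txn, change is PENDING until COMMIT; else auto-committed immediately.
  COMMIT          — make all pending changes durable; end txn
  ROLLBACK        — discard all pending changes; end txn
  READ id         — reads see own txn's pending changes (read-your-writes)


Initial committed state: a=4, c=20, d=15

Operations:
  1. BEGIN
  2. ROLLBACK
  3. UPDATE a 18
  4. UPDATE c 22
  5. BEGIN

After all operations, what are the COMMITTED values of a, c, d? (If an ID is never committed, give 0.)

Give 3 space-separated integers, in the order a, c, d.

Initial committed: {a=4, c=20, d=15}
Op 1: BEGIN: in_txn=True, pending={}
Op 2: ROLLBACK: discarded pending []; in_txn=False
Op 3: UPDATE a=18 (auto-commit; committed a=18)
Op 4: UPDATE c=22 (auto-commit; committed c=22)
Op 5: BEGIN: in_txn=True, pending={}
Final committed: {a=18, c=22, d=15}

Answer: 18 22 15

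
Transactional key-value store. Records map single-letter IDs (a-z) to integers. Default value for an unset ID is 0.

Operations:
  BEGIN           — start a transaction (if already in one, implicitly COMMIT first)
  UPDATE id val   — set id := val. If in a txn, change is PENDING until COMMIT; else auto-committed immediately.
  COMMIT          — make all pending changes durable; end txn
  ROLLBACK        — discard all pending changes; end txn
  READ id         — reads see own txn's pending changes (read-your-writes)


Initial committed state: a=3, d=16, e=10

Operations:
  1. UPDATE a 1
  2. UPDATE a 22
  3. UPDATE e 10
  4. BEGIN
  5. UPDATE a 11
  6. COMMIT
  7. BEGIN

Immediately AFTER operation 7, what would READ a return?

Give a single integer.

Answer: 11

Derivation:
Initial committed: {a=3, d=16, e=10}
Op 1: UPDATE a=1 (auto-commit; committed a=1)
Op 2: UPDATE a=22 (auto-commit; committed a=22)
Op 3: UPDATE e=10 (auto-commit; committed e=10)
Op 4: BEGIN: in_txn=True, pending={}
Op 5: UPDATE a=11 (pending; pending now {a=11})
Op 6: COMMIT: merged ['a'] into committed; committed now {a=11, d=16, e=10}
Op 7: BEGIN: in_txn=True, pending={}
After op 7: visible(a) = 11 (pending={}, committed={a=11, d=16, e=10})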